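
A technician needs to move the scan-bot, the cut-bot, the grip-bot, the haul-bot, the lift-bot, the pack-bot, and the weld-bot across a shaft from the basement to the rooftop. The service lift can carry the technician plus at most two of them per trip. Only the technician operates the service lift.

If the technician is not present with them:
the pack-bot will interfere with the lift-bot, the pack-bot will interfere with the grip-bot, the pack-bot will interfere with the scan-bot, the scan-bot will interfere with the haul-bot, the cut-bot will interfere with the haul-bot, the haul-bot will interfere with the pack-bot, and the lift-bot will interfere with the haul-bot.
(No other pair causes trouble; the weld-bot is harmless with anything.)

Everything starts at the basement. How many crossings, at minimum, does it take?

11

Counting alone: the technician can take at most 2 across per trip to the rooftop, so moving all 7 needs at least 4 loaded trips out, with a return between consecutive ones — at least 7 crossings.
The safety rule pushes this higher. Following every safe sequence of crossings, the most of the 7 that can be at the rooftop as the service lift arrives there on crossings 7, 9 is 5, 6 respectively — never all 7.
So no plan with fewer than 11 crossings exists, and this one achieves 11:
1. Technician goes to the rooftop with the haul-bot and the pack-bot.  [the basement: the cut-bot, the grip-bot, the lift-bot, the scan-bot, the weld-bot | the rooftop: the haul-bot, the pack-bot]
2. Technician goes back to the basement with the haul-bot.  [the basement: the cut-bot, the grip-bot, the haul-bot, the lift-bot, the scan-bot, the weld-bot | the rooftop: the pack-bot]
3. Technician goes to the rooftop with the cut-bot and the haul-bot.  [the basement: the grip-bot, the lift-bot, the scan-bot, the weld-bot | the rooftop: the cut-bot, the haul-bot, the pack-bot]
4. Technician goes back to the basement with the haul-bot.  [the basement: the grip-bot, the haul-bot, the lift-bot, the scan-bot, the weld-bot | the rooftop: the cut-bot, the pack-bot]
5. Technician goes to the rooftop with the lift-bot and the scan-bot.  [the basement: the grip-bot, the haul-bot, the weld-bot | the rooftop: the cut-bot, the lift-bot, the pack-bot, the scan-bot]
6. Technician goes back to the basement with the pack-bot.  [the basement: the grip-bot, the haul-bot, the pack-bot, the weld-bot | the rooftop: the cut-bot, the lift-bot, the scan-bot]
7. Technician goes to the rooftop with the grip-bot and the haul-bot.  [the basement: the pack-bot, the weld-bot | the rooftop: the cut-bot, the grip-bot, the haul-bot, the lift-bot, the scan-bot]
8. Technician goes back to the basement with the haul-bot.  [the basement: the haul-bot, the pack-bot, the weld-bot | the rooftop: the cut-bot, the grip-bot, the lift-bot, the scan-bot]
9. Technician goes to the rooftop with the haul-bot and the weld-bot.  [the basement: the pack-bot | the rooftop: the cut-bot, the grip-bot, the haul-bot, the lift-bot, the scan-bot, the weld-bot]
10. Technician goes back to the basement with the haul-bot.  [the basement: the haul-bot, the pack-bot | the rooftop: the cut-bot, the grip-bot, the lift-bot, the scan-bot, the weld-bot]
11. Technician goes to the rooftop with the haul-bot and the pack-bot.  [the basement: — | the rooftop: the cut-bot, the grip-bot, the haul-bot, the lift-bot, the pack-bot, the scan-bot, the weld-bot]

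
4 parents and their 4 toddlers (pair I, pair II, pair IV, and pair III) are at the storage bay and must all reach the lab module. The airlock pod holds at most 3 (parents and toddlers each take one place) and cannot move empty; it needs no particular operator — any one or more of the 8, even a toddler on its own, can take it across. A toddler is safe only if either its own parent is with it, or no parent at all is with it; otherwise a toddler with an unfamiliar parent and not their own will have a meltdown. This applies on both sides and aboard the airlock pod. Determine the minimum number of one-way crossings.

9

Counting alone: each trip to the lab module takes at most 3 across and each return brings at least 1 back, so after t trips out (and t−1 returns) at most 3t − (t−1) of the 8 are across; that first reaches 8 at t = 4, so at least 7 crossings are needed.
The safety rule pushes this higher. Following every safe sequence of crossings, the most of the 8 that can be at the lab module as the airlock pod arrives there on crossing 7 is 7 — never all 8.
So no plan with fewer than 9 crossings exists, and this one achieves 9:
1. parent I and toddler I cross → the lab module.
2. parent I crosses ← the storage bay.
3. parent I, parent II, and toddler II cross → the lab module.
4. parent I and toddler I cross ← the storage bay.
5. parent I, parent III, and parent IV cross → the lab module.
6. toddler II crosses ← the storage bay.
7. toddler I and toddler II cross → the lab module.
8. toddler I crosses ← the storage bay.
9. toddler I, toddler III, and toddler IV cross → the lab module.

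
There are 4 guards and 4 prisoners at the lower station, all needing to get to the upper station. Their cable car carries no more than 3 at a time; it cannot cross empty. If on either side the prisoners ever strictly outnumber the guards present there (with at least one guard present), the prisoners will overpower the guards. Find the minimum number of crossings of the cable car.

9

Counting alone: each trip to the upper station takes at most 3 across and each return brings at least 1 back, so after t trips out (and t−1 returns) at most 3t − (t−1) of the 8 are across; that first reaches 8 at t = 4, so at least 7 crossings are needed.
The safety rule pushes this higher. Following every safe sequence of crossings, the most of the 8 that can be at the upper station as the cable car arrives there on crossing 7 is 7 — never all 8.
So no plan with fewer than 9 crossings exists, and this one achieves 9:
1. 2 prisoners → the upper station.  (the lower station: 4G 2P; the upper station: 0G 2P)
2. 1 prisoner ← the lower station.  (the lower station: 4G 3P; the upper station: 0G 1P)
3. 3 prisoners → the upper station.  (the lower station: 4G 0P; the upper station: 0G 4P)
4. 1 prisoner ← the lower station.  (the lower station: 4G 1P; the upper station: 0G 3P)
5. 3 guards → the upper station.  (the lower station: 1G 1P; the upper station: 3G 3P)
6. 1 guard and 1 prisoner ← the lower station.  (the lower station: 2G 2P; the upper station: 2G 2P)
7. 2 guards → the upper station.  (the lower station: 0G 2P; the upper station: 4G 2P)
8. 1 prisoner ← the lower station.  (the lower station: 0G 3P; the upper station: 4G 1P)
9. 3 prisoners → the upper station.  (the lower station: 0G 0P; the upper station: 4G 4P)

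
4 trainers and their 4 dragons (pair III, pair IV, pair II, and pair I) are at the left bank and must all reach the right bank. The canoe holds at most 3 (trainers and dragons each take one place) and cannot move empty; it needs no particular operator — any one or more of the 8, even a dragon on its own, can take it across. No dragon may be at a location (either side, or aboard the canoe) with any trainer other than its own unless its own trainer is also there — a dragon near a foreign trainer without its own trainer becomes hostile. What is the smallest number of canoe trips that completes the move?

Counting alone: each trip to the right bank takes at most 3 across and each return brings at least 1 back, so after t trips out (and t−1 returns) at most 3t − (t−1) of the 8 are across; that first reaches 8 at t = 4, so at least 7 crossings are needed.
The safety rule pushes this higher. Following every safe sequence of crossings, the most of the 8 that can be at the right bank as the canoe arrives there on crossing 7 is 7 — never all 8.
So no plan with fewer than 9 crossings exists, and this one achieves 9:
1. dragon III and trainer III cross → the right bank.
2. trainer III crosses ← the left bank.
3. dragon IV, trainer III, and trainer IV cross → the right bank.
4. dragon III and trainer III cross ← the left bank.
5. trainer I, trainer II, and trainer III cross → the right bank.
6. dragon IV crosses ← the left bank.
7. dragon III and dragon IV cross → the right bank.
8. dragon III crosses ← the left bank.
9. dragon I, dragon II, and dragon III cross → the right bank.

9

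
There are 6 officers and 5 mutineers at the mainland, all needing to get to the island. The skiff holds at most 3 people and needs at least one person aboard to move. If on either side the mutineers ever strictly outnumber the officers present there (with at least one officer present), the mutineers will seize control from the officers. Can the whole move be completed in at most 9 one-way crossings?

Yes

Yes — this plan uses 9 crossings (≤ 9):
1. 3 mutineers → the island.  (the mainland: 6O 2M; the island: 0O 3M)
2. 1 mutineer ← the mainland.  (the mainland: 6O 3M; the island: 0O 2M)
3. 3 officers → the island.  (the mainland: 3O 3M; the island: 3O 2M)
4. 1 officer ← the mainland.  (the mainland: 4O 3M; the island: 2O 2M)
5. 2 officers and 1 mutineer → the island.  (the mainland: 2O 2M; the island: 4O 3M)
6. 1 officer ← the mainland.  (the mainland: 3O 2M; the island: 3O 3M)
7. 2 officers and 1 mutineer → the island.  (the mainland: 1O 1M; the island: 5O 4M)
8. 1 officer ← the mainland.  (the mainland: 2O 1M; the island: 4O 4M)
9. 2 officers and 1 mutineer → the island.  (the mainland: 0O 0M; the island: 6O 5M)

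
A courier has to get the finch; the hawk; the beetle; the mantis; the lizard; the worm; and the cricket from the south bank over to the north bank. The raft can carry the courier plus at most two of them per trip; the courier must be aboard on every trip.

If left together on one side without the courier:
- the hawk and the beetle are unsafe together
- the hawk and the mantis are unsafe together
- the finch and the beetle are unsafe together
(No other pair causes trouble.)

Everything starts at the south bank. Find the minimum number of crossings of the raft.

Counting alone: the courier can take at most 2 across per trip to the north bank, so moving all 7 needs at least 4 loaded trips out, with a return between consecutive ones — at least 7 crossings.
The plan below uses exactly 7 crossings, so it is optimal:
1. Courier goes to the north bank with the finch and the hawk.
2. Courier goes back to the south bank alone.
3. Courier goes to the north bank with the lizard.
4. Courier goes back to the south bank alone.
5. Courier goes to the north bank with the cricket and the worm.
6. Courier goes back to the south bank alone.
7. Courier goes to the north bank with the beetle and the mantis.

7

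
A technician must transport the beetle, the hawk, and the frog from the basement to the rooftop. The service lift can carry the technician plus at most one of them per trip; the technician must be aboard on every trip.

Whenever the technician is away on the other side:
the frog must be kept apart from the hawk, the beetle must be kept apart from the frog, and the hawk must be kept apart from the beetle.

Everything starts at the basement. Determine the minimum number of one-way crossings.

Whatever the first load, the items left behind include a forbidden pair without the technician. No opening move is safe, so no plan exists.

impossible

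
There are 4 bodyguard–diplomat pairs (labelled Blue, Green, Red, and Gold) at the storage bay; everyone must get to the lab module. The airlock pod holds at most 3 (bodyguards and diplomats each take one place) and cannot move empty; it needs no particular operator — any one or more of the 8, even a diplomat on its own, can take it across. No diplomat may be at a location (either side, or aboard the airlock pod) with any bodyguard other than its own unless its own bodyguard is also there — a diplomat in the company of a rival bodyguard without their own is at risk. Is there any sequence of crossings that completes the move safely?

1. bodyguard Blue and diplomat Blue cross → the lab module.
2. bodyguard Blue crosses ← the storage bay.
3. bodyguard Blue, bodyguard Green, and diplomat Green cross → the lab module.
4. bodyguard Blue and diplomat Blue cross ← the storage bay.
5. bodyguard Blue, bodyguard Gold, and bodyguard Red cross → the lab module.
6. diplomat Green crosses ← the storage bay.
7. diplomat Blue and diplomat Green cross → the lab module.
8. diplomat Blue crosses ← the storage bay.
9. diplomat Blue, diplomat Gold, and diplomat Red cross → the lab module.

Yes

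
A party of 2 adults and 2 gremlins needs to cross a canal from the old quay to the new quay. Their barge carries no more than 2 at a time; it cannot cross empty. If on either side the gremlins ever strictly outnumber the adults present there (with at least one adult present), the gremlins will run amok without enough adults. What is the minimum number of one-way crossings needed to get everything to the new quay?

Counting alone: each trip to the new quay takes at most 2 across and each return brings at least 1 back, so after t trips out (and t−1 returns) at most 2t − (t−1) of the 4 are across; that first reaches 4 at t = 3, so at least 5 crossings are needed.
The plan below uses exactly 5 crossings, so it is optimal:
1. 2 gremlins → the new quay.  (the old quay: 2A 0G; the new quay: 0A 2G)
2. 1 gremlin ← the old quay.  (the old quay: 2A 1G; the new quay: 0A 1G)
3. 2 adults → the new quay.  (the old quay: 0A 1G; the new quay: 2A 1G)
4. 1 gremlin ← the old quay.  (the old quay: 0A 2G; the new quay: 2A 0G)
5. 2 gremlins → the new quay.  (the old quay: 0A 0G; the new quay: 2A 2G)

5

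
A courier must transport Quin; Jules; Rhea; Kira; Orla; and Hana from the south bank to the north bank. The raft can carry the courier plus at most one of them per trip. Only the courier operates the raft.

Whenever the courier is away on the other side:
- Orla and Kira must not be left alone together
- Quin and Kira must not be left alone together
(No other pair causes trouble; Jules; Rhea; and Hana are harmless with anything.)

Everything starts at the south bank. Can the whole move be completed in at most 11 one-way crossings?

Counting alone: the courier can take at most 1 across per trip to the north bank, so moving all 6 needs at least 6 loaded trips out, with a return between consecutive ones — at least 11 crossings.
The safety rule pushes this higher. Following every safe sequence of crossings, the most of the 6 that can be at the north bank as the raft arrives there on crossing 11 is 5 — never all 6.
So the move cannot be finished within 11 crossings. (The shortest complete plan takes 13:)
1. Courier goes to the north bank with Kira.
2. Courier goes back to the south bank alone.
3. Courier goes to the north bank with Quin.
4. Courier goes back to the south bank with Kira.
5. Courier goes to the north bank with Orla.
6. Courier goes back to the south bank alone.
7. Courier goes to the north bank with Jules.
8. Courier goes back to the south bank alone.
9. Courier goes to the north bank with Rhea.
10. Courier goes back to the south bank alone.
11. Courier goes to the north bank with Hana.
12. Courier goes back to the south bank alone.
13. Courier goes to the north bank with Kira.

No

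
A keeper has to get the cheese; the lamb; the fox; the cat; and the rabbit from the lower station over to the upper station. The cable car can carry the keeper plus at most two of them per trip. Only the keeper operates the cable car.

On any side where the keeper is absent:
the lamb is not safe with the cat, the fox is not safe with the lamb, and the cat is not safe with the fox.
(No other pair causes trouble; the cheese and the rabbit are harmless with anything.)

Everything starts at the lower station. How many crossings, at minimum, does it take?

Counting alone: the keeper can take at most 2 across per trip to the upper station, so moving all 5 needs at least 3 loaded trips out, with a return between consecutive ones — at least 5 crossings.
The safety rule pushes this higher. Following every safe sequence of crossings, the most of the 5 that can be at the upper station as the cable car arrives there on crossing 5 is 4 — never all 5.
So no plan with fewer than 7 crossings exists, and this one achieves 7:
1. Keeper goes to the upper station with the fox and the lamb.  [the lower station: the cat, the cheese, the rabbit | the upper station: the fox, the lamb]
2. Keeper goes back to the lower station with the lamb.  [the lower station: the cat, the cheese, the lamb, the rabbit | the upper station: the fox]
3. Keeper goes to the upper station with the cheese and the lamb.  [the lower station: the cat, the rabbit | the upper station: the cheese, the fox, the lamb]
4. Keeper goes back to the lower station with the lamb.  [the lower station: the cat, the lamb, the rabbit | the upper station: the cheese, the fox]
5. Keeper goes to the upper station with the lamb and the rabbit.  [the lower station: the cat | the upper station: the cheese, the fox, the lamb, the rabbit]
6. Keeper goes back to the lower station with the lamb.  [the lower station: the cat, the lamb | the upper station: the cheese, the fox, the rabbit]
7. Keeper goes to the upper station with the cat and the lamb.  [the lower station: — | the upper station: the cat, the cheese, the fox, the lamb, the rabbit]

7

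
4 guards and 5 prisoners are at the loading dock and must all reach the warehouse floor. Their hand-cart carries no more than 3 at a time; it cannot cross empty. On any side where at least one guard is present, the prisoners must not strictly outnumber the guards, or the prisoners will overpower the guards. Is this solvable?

The prisoners already outnumber the guards at the loading dock before anyone moves, so the starting position itself is disallowed.

No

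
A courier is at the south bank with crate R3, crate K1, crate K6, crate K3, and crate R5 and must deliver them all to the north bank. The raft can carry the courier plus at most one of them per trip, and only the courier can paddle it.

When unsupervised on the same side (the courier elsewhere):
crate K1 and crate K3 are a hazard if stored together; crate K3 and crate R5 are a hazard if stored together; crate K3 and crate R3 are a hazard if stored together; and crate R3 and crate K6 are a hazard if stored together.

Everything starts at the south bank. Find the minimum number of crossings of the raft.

Whatever the first load, the items left behind include a forbidden pair without the courier. No opening move is safe, so no plan exists.

impossible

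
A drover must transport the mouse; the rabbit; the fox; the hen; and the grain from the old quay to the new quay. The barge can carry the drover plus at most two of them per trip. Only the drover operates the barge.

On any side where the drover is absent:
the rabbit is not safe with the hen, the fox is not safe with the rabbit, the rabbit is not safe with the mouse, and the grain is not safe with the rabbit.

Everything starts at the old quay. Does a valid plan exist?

1. Drover goes to the new quay with the rabbit.  [the old quay: the fox, the grain, the hen, the mouse | the new quay: the rabbit]
2. Drover goes back to the old quay alone.  [the old quay: the fox, the grain, the hen, the mouse | the new quay: the rabbit]
3. Drover goes to the new quay with the fox and the mouse.  [the old quay: the grain, the hen | the new quay: the fox, the mouse, the rabbit]
4. Drover goes back to the old quay with the rabbit.  [the old quay: the grain, the hen, the rabbit | the new quay: the fox, the mouse]
5. Drover goes to the new quay with the hen and the rabbit.  [the old quay: the grain | the new quay: the fox, the hen, the mouse, the rabbit]
6. Drover goes back to the old quay with the rabbit.  [the old quay: the grain, the rabbit | the new quay: the fox, the hen, the mouse]
7. Drover goes to the new quay with the grain and the rabbit.  [the old quay: — | the new quay: the fox, the grain, the hen, the mouse, the rabbit]

Yes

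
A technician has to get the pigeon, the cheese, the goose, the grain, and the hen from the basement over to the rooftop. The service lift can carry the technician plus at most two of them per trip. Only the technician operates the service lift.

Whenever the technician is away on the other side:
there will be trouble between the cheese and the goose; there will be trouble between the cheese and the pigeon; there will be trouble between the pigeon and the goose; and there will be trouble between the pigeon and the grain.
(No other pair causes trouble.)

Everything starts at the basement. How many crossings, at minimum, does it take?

7

Counting alone: the technician can take at most 2 across per trip to the rooftop, so moving all 5 needs at least 3 loaded trips out, with a return between consecutive ones — at least 5 crossings.
The safety rule pushes this higher. Following every safe sequence of crossings, the most of the 5 that can be at the rooftop as the service lift arrives there on crossing 5 is 4 — never all 5.
So no plan with fewer than 7 crossings exists, and this one achieves 7:
1. Technician goes to the rooftop with the cheese and the pigeon.  [the basement: the goose, the grain, the hen | the rooftop: the cheese, the pigeon]
2. Technician goes back to the basement with the pigeon.  [the basement: the goose, the grain, the hen, the pigeon | the rooftop: the cheese]
3. Technician goes to the rooftop with the grain and the pigeon.  [the basement: the goose, the hen | the rooftop: the cheese, the grain, the pigeon]
4. Technician goes back to the basement with the pigeon.  [the basement: the goose, the hen, the pigeon | the rooftop: the cheese, the grain]
5. Technician goes to the rooftop with the hen and the pigeon.  [the basement: the goose | the rooftop: the cheese, the grain, the hen, the pigeon]
6. Technician goes back to the basement with the pigeon.  [the basement: the goose, the pigeon | the rooftop: the cheese, the grain, the hen]
7. Technician goes to the rooftop with the goose and the pigeon.  [the basement: — | the rooftop: the cheese, the goose, the grain, the hen, the pigeon]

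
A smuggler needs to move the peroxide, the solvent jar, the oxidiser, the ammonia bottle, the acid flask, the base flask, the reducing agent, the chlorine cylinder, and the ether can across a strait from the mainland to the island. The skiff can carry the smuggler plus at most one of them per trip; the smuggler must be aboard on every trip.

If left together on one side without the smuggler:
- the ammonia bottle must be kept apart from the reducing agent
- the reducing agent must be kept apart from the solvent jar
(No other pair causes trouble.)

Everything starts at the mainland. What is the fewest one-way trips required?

19

Counting alone: the smuggler can take at most 1 across per trip to the island, so moving all 9 needs at least 9 loaded trips out, with a return between consecutive ones — at least 17 crossings.
The safety rule pushes this higher. Following every safe sequence of crossings, the most of the 9 that can be at the island as the skiff arrives there on crossing 17 is 8 — never all 9.
So no plan with fewer than 19 crossings exists, and this one achieves 19:
1. Smuggler goes to the island with the reducing agent.  [the mainland: the acid flask, the ammonia bottle, the base flask, the chlorine cylinder, the ether can, the oxidiser, the peroxide, the solvent jar | the island: the reducing agent]
2. Smuggler goes back to the mainland alone.  [the mainland: the acid flask, the ammonia bottle, the base flask, the chlorine cylinder, the ether can, the oxidiser, the peroxide, the solvent jar | the island: the reducing agent]
3. Smuggler goes to the island with the peroxide.  [the mainland: the acid flask, the ammonia bottle, the base flask, the chlorine cylinder, the ether can, the oxidiser, the solvent jar | the island: the peroxide, the reducing agent]
4. Smuggler goes back to the mainland alone.  [the mainland: the acid flask, the ammonia bottle, the base flask, the chlorine cylinder, the ether can, the oxidiser, the solvent jar | the island: the peroxide, the reducing agent]
5. Smuggler goes to the island with the solvent jar.  [the mainland: the acid flask, the ammonia bottle, the base flask, the chlorine cylinder, the ether can, the oxidiser | the island: the peroxide, the reducing agent, the solvent jar]
6. Smuggler goes back to the mainland with the reducing agent.  [the mainland: the acid flask, the ammonia bottle, the base flask, the chlorine cylinder, the ether can, the oxidiser, the reducing agent | the island: the peroxide, the solvent jar]
7. Smuggler goes to the island with the ammonia bottle.  [the mainland: the acid flask, the base flask, the chlorine cylinder, the ether can, the oxidiser, the reducing agent | the island: the ammonia bottle, the peroxide, the solvent jar]
8. Smuggler goes back to the mainland alone.  [the mainland: the acid flask, the base flask, the chlorine cylinder, the ether can, the oxidiser, the reducing agent | the island: the ammonia bottle, the peroxide, the solvent jar]
9. Smuggler goes to the island with the oxidiser.  [the mainland: the acid flask, the base flask, the chlorine cylinder, the ether can, the reducing agent | the island: the ammonia bottle, the oxidiser, the peroxide, the solvent jar]
10. Smuggler goes back to the mainland alone.  [the mainland: the acid flask, the base flask, the chlorine cylinder, the ether can, the reducing agent | the island: the ammonia bottle, the oxidiser, the peroxide, the solvent jar]
11. Smuggler goes to the island with the acid flask.  [the mainland: the base flask, the chlorine cylinder, the ether can, the reducing agent | the island: the acid flask, the ammonia bottle, the oxidiser, the peroxide, the solvent jar]
12. Smuggler goes back to the mainland alone.  [the mainland: the base flask, the chlorine cylinder, the ether can, the reducing agent | the island: the acid flask, the ammonia bottle, the oxidiser, the peroxide, the solvent jar]
13. Smuggler goes to the island with the base flask.  [the mainland: the chlorine cylinder, the ether can, the reducing agent | the island: the acid flask, the ammonia bottle, the base flask, the oxidiser, the peroxide, the solvent jar]
14. Smuggler goes back to the mainland alone.  [the mainland: the chlorine cylinder, the ether can, the reducing agent | the island: the acid flask, the ammonia bottle, the base flask, the oxidiser, the peroxide, the solvent jar]
15. Smuggler goes to the island with the chlorine cylinder.  [the mainland: the ether can, the reducing agent | the island: the acid flask, the ammonia bottle, the base flask, the chlorine cylinder, the oxidiser, the peroxide, the solvent jar]
16. Smuggler goes back to the mainland alone.  [the mainland: the ether can, the reducing agent | the island: the acid flask, the ammonia bottle, the base flask, the chlorine cylinder, the oxidiser, the peroxide, the solvent jar]
17. Smuggler goes to the island with the ether can.  [the mainland: the reducing agent | the island: the acid flask, the ammonia bottle, the base flask, the chlorine cylinder, the ether can, the oxidiser, the peroxide, the solvent jar]
18. Smuggler goes back to the mainland alone.  [the mainland: the reducing agent | the island: the acid flask, the ammonia bottle, the base flask, the chlorine cylinder, the ether can, the oxidiser, the peroxide, the solvent jar]
19. Smuggler goes to the island with the reducing agent.  [the mainland: — | the island: the acid flask, the ammonia bottle, the base flask, the chlorine cylinder, the ether can, the oxidiser, the peroxide, the reducing agent, the solvent jar]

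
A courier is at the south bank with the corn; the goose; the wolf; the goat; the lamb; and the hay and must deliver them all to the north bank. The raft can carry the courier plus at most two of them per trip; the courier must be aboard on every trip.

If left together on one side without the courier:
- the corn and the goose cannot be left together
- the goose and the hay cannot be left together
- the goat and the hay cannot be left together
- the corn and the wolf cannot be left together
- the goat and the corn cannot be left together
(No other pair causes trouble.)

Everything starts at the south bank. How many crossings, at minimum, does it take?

Counting alone: the courier can take at most 2 across per trip to the north bank, so moving all 6 needs at least 3 loaded trips out, with a return between consecutive ones — at least 5 crossings.
The safety rule pushes this higher. Following every safe sequence of crossings, the most of the 6 that can be at the north bank as the raft arrives there on crossing 5 is 5 — never all 6.
So no plan with fewer than 7 crossings exists, and this one achieves 7:
1. Courier goes to the north bank with the corn and the hay.  [the south bank: the goat, the goose, the lamb, the wolf | the north bank: the corn, the hay]
2. Courier goes back to the south bank alone.  [the south bank: the goat, the goose, the lamb, the wolf | the north bank: the corn, the hay]
3. Courier goes to the north bank with the goose and the wolf.  [the south bank: the goat, the lamb | the north bank: the corn, the goose, the hay, the wolf]
4. Courier goes back to the south bank with the corn and the hay.  [the south bank: the corn, the goat, the hay, the lamb | the north bank: the goose, the wolf]
5. Courier goes to the north bank with the goat and the lamb.  [the south bank: the corn, the hay | the north bank: the goat, the goose, the lamb, the wolf]
6. Courier goes back to the south bank alone.  [the south bank: the corn, the hay | the north bank: the goat, the goose, the lamb, the wolf]
7. Courier goes to the north bank with the corn and the hay.  [the south bank: — | the north bank: the corn, the goat, the goose, the hay, the lamb, the wolf]

7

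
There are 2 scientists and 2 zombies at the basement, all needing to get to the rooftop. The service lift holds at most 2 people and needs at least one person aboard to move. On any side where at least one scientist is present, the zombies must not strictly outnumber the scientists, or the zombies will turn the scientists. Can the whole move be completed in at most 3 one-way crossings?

Counting alone: each trip to the rooftop takes at most 2 across and each return brings at least 1 back, so after t trips out (and t−1 returns) at most 2t − (t−1) of the 4 are across; that first reaches 4 at t = 3, so at least 5 crossings are needed.
Since 3 < 5, 3 crossings cannot be enough. (The shortest complete plan in fact takes 5:)
1. 2 zombies → the rooftop.  (the basement: 2S 0Z; the rooftop: 0S 2Z)
2. 1 zombie ← the basement.  (the basement: 2S 1Z; the rooftop: 0S 1Z)
3. 2 scientists → the rooftop.  (the basement: 0S 1Z; the rooftop: 2S 1Z)
4. 1 zombie ← the basement.  (the basement: 0S 2Z; the rooftop: 2S 0Z)
5. 2 zombies → the rooftop.  (the basement: 0S 0Z; the rooftop: 2S 2Z)

No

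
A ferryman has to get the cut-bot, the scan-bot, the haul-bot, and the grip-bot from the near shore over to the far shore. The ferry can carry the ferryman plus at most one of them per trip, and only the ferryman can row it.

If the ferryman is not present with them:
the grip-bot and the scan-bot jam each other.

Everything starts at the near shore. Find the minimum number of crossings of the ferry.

7

Counting alone: the ferryman can take at most 1 across per trip to the far shore, so moving all 4 needs at least 4 loaded trips out, with a return between consecutive ones — at least 7 crossings.
The plan below uses exactly 7 crossings, so it is optimal:
1. Ferryman goes to the far shore with the scan-bot.  [the near shore: the cut-bot, the grip-bot, the haul-bot | the far shore: the scan-bot]
2. Ferryman goes back to the near shore alone.  [the near shore: the cut-bot, the grip-bot, the haul-bot | the far shore: the scan-bot]
3. Ferryman goes to the far shore with the cut-bot.  [the near shore: the grip-bot, the haul-bot | the far shore: the cut-bot, the scan-bot]
4. Ferryman goes back to the near shore alone.  [the near shore: the grip-bot, the haul-bot | the far shore: the cut-bot, the scan-bot]
5. Ferryman goes to the far shore with the haul-bot.  [the near shore: the grip-bot | the far shore: the cut-bot, the haul-bot, the scan-bot]
6. Ferryman goes back to the near shore alone.  [the near shore: the grip-bot | the far shore: the cut-bot, the haul-bot, the scan-bot]
7. Ferryman goes to the far shore with the grip-bot.  [the near shore: — | the far shore: the cut-bot, the grip-bot, the haul-bot, the scan-bot]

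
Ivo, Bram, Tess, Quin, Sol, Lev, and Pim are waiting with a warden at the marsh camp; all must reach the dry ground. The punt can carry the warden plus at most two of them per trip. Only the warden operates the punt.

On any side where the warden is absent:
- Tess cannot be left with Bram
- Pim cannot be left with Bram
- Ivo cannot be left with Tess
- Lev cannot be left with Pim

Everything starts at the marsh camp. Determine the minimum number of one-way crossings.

Counting alone: the warden can take at most 2 across per trip to the dry ground, so moving all 7 needs at least 4 loaded trips out, with a return between consecutive ones — at least 7 crossings.
The safety rule pushes this higher. Following every safe sequence of crossings, the most of the 7 that can be at the dry ground as the punt arrives there on crossing 7 is 6 — never all 7.
So no plan with fewer than 9 crossings exists, and this one achieves 9:
1. Warden goes to the dry ground with Pim and Tess.
2. Warden goes back to the marsh camp alone.
3. Warden goes to the dry ground with Ivo.
4. Warden goes back to the marsh camp with Tess.
5. Warden goes to the dry ground with Bram and Quin.
6. Warden goes back to the marsh camp with Pim.
7. Warden goes to the dry ground with Lev and Sol.
8. Warden goes back to the marsh camp alone.
9. Warden goes to the dry ground with Pim and Tess.

9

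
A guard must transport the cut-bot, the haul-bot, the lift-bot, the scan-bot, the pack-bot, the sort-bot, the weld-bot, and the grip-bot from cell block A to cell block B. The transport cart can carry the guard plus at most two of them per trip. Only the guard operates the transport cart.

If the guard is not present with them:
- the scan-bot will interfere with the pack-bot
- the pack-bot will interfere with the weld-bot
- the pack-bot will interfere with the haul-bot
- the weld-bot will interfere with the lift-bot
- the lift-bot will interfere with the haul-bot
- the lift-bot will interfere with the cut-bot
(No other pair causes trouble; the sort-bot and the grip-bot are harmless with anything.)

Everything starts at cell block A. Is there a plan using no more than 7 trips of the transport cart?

No

Counting alone: the guard can take at most 2 across per trip to cell block B, so moving all 8 needs at least 4 loaded trips out, with a return between consecutive ones — at least 7 crossings.
The safety rule pushes this higher. Following every safe sequence of crossings, the most of the 8 that can be at cell block B as the transport cart arrives there on crossing 7 is 6 — never all 8.
So the move cannot be finished within 7 crossings. (The shortest complete plan takes 9:)
1. Guard goes to cell block B with the lift-bot and the pack-bot.  [cell block A: the cut-bot, the grip-bot, the haul-bot, the scan-bot, the sort-bot, the weld-bot | cell block B: the lift-bot, the pack-bot]
2. Guard goes back to cell block A alone.  [cell block A: the cut-bot, the grip-bot, the haul-bot, the scan-bot, the sort-bot, the weld-bot | cell block B: the lift-bot, the pack-bot]
3. Guard goes to cell block B with the cut-bot and the haul-bot.  [cell block A: the grip-bot, the scan-bot, the sort-bot, the weld-bot | cell block B: the cut-bot, the haul-bot, the lift-bot, the pack-bot]
4. Guard goes back to cell block A with the lift-bot and the pack-bot.  [cell block A: the grip-bot, the lift-bot, the pack-bot, the scan-bot, the sort-bot, the weld-bot | cell block B: the cut-bot, the haul-bot]
5. Guard goes to cell block B with the scan-bot and the weld-bot.  [cell block A: the grip-bot, the lift-bot, the pack-bot, the sort-bot | cell block B: the cut-bot, the haul-bot, the scan-bot, the weld-bot]
6. Guard goes back to cell block A alone.  [cell block A: the grip-bot, the lift-bot, the pack-bot, the sort-bot | cell block B: the cut-bot, the haul-bot, the scan-bot, the weld-bot]
7. Guard goes to cell block B with the grip-bot and the sort-bot.  [cell block A: the lift-bot, the pack-bot | cell block B: the cut-bot, the grip-bot, the haul-bot, the scan-bot, the sort-bot, the weld-bot]
8. Guard goes back to cell block A alone.  [cell block A: the lift-bot, the pack-bot | cell block B: the cut-bot, the grip-bot, the haul-bot, the scan-bot, the sort-bot, the weld-bot]
9. Guard goes to cell block B with the lift-bot and the pack-bot.  [cell block A: — | cell block B: the cut-bot, the grip-bot, the haul-bot, the lift-bot, the pack-bot, the scan-bot, the sort-bot, the weld-bot]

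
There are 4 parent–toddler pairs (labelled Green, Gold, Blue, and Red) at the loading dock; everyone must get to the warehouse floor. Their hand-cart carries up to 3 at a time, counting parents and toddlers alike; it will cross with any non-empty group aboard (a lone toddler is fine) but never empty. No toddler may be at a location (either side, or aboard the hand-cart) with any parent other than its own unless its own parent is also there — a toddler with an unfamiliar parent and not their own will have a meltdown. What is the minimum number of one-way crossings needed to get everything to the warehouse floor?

Counting alone: each trip to the warehouse floor takes at most 3 across and each return brings at least 1 back, so after t trips out (and t−1 returns) at most 3t − (t−1) of the 8 are across; that first reaches 8 at t = 4, so at least 7 crossings are needed.
The safety rule pushes this higher. Following every safe sequence of crossings, the most of the 8 that can be at the warehouse floor as the hand-cart arrives there on crossing 7 is 7 — never all 8.
So no plan with fewer than 9 crossings exists, and this one achieves 9:
1. parent Green and toddler Green cross → the warehouse floor.
2. parent Green crosses ← the loading dock.
3. parent Gold, parent Green, and toddler Gold cross → the warehouse floor.
4. parent Green and toddler Green cross ← the loading dock.
5. parent Blue, parent Green, and parent Red cross → the warehouse floor.
6. toddler Gold crosses ← the loading dock.
7. toddler Gold and toddler Green cross → the warehouse floor.
8. toddler Green crosses ← the loading dock.
9. toddler Blue, toddler Green, and toddler Red cross → the warehouse floor.

9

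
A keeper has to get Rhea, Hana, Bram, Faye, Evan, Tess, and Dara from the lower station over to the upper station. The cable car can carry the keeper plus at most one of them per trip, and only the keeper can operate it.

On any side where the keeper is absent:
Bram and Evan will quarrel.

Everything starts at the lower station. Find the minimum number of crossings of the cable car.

13

Counting alone: the keeper can take at most 1 across per trip to the upper station, so moving all 7 needs at least 7 loaded trips out, with a return between consecutive ones — at least 13 crossings.
The plan below uses exactly 13 crossings, so it is optimal:
1. Keeper goes to the upper station with Bram.
2. Keeper goes back to the lower station alone.
3. Keeper goes to the upper station with Rhea.
4. Keeper goes back to the lower station alone.
5. Keeper goes to the upper station with Hana.
6. Keeper goes back to the lower station alone.
7. Keeper goes to the upper station with Faye.
8. Keeper goes back to the lower station alone.
9. Keeper goes to the upper station with Tess.
10. Keeper goes back to the lower station alone.
11. Keeper goes to the upper station with Dara.
12. Keeper goes back to the lower station alone.
13. Keeper goes to the upper station with Evan.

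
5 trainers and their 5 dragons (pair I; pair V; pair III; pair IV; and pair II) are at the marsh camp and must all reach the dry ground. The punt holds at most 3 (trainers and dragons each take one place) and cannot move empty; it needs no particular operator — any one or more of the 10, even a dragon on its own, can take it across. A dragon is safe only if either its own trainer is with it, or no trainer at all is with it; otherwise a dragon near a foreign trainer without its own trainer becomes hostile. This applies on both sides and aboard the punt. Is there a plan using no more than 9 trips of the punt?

No

Counting alone: each trip to the dry ground takes at most 3 across and each return brings at least 1 back, so after t trips out (and t−1 returns) at most 3t − (t−1) of the 10 are across; that first reaches 10 at t = 5, so at least 9 crossings are needed.
The safety rule pushes this higher. Following every safe sequence of crossings, the most of the 10 that can be at the dry ground as the punt arrives there on crossing 9 is 9 — never all 10.
So the move cannot be finished within 9 crossings. (The shortest complete plan takes 11:)
1. dragon I and trainer I cross → the dry ground.
2. trainer I crosses ← the marsh camp.
3. dragon III, dragon IV, and dragon V cross → the dry ground.
4. dragon I crosses ← the marsh camp.
5. trainer III, trainer IV, and trainer V cross → the dry ground.
6. dragon V and trainer V cross ← the marsh camp.
7. trainer I, trainer II, and trainer V cross → the dry ground.
8. dragon III crosses ← the marsh camp.
9. dragon I and dragon V cross → the dry ground.
10. dragon I crosses ← the marsh camp.
11. dragon I, dragon II, and dragon III cross → the dry ground.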